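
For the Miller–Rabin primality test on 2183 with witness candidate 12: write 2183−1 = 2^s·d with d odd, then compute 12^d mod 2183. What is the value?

2183 − 1 = 2182 = 2^1 · 1091, so d = 1091.
12^1 ≡ 12 (mod 2183)
12^2 ≡ 12^2 = 144 ≡ 144 (mod 2183)
12^4 ≡ 144^2 = 20736 ≡ 1089 (mod 2183)
12^8 ≡ 1089^2 = 1185921 ≡ 552 (mod 2183)
12^16 ≡ 552^2 = 304704 ≡ 1267 (mod 2183)
12^32 ≡ 1267^2 = 1605289 ≡ 784 (mod 2183)
12^64 ≡ 784^2 = 614656 ≡ 1233 (mod 2183)
12^128 ≡ 1233^2 = 1520289 ≡ 921 (mod 2183)
12^256 ≡ 921^2 = 848241 ≡ 1237 (mod 2183)
12^512 ≡ 1237^2 = 1530169 ≡ 2069 (mod 2183)
12^1024 ≡ 2069^2 = 4280761 ≡ 2081 (mod 2183)
1091 = 1024 + 64 + 2 + 1 in binary powers of 2.
So 12^1091 ≡ 2081 · 1233 · 144 · 12 ≡ 551 (mod 2183).
Squaring chain: 551; never reaches −1, so base 12 is a Miller–Rabin witness that 2183 is composite.

551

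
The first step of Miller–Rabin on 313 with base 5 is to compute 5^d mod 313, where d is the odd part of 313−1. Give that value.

313 − 1 = 312 = 2^3 · 39, so d = 39.
5^1 ≡ 5 (mod 313)
5^2 ≡ 5^2 = 25 ≡ 25 (mod 313)
5^4 ≡ 25^2 = 625 ≡ 312 (mod 313)
5^8 ≡ 312^2 = 97344 ≡ 1 (mod 313)
5^16 ≡ 1^2 = 1 ≡ 1 (mod 313)
5^32 ≡ 1^2 = 1 ≡ 1 (mod 313)
39 = 32 + 4 + 2 + 1 in binary powers of 2.
So 5^39 ≡ 1 · 312 · 25 · 5 ≡ 188 (mod 313).
Squaring chain: 188 → 288 → 312; reaches −1, so base 5 does not prove 313 composite.

188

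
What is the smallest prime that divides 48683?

89

48683 is odd.
Digit sum 29, not divisible by 3.
Ends in 3: not divisible by 5.
7: 48683 = 7·6954 + 5
11: 48683 = 11·4425 + 8
13: 48683 = 13·3744 + 11
17: 48683 = 17·2863 + 12
19: 48683 = 19·2562 + 5
23: 48683 = 23·2116 + 15
29: 48683 = 29·1678 + 21
31: 48683 = 31·1570 + 13
37: 48683 = 37·1315 + 28
41: 48683 = 41·1187 + 16
43: 48683 = 43·1132 + 7
47: 48683 = 47·1035 + 38
53: 48683 = 53·918 + 29
59: 48683 = 59·825 + 8
61: 48683 = 61·798 + 5
67: 48683 = 67·726 + 41
71: 48683 = 71·685 + 48
73: 48683 = 73·666 + 65
79: 48683 = 79·616 + 19
83: 48683 = 83·586 + 45
89: 48683 = 89·547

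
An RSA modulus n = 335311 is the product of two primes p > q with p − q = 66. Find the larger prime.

613

Since p = q + 66, we have 335311 = q(q + 66), so q² + 66q − 335311 = 0.
Discriminant: 66² + 4·335311 = 4356 + 1341244 = 1345600; √1345600 = 1160.
q = (−66 + 1160)/2 = 547, and p = q + 66 = 613.
Check: 547 · 613 = 335311.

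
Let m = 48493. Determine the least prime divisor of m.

71

48493 is odd.
Digit sum 28, not divisible by 3.
Ends in 3: not divisible by 5.
7: 48493 = 7·6927 + 4
11: 48493 = 11·4408 + 5
13: 48493 = 13·3730 + 3
17: 48493 = 17·2852 + 9
19: 48493 = 19·2552 + 5
23: 48493 = 23·2108 + 9
29: 48493 = 29·1672 + 5
31: 48493 = 31·1564 + 9
37: 48493 = 37·1310 + 23
41: 48493 = 41·1182 + 31
43: 48493 = 43·1127 + 32
47: 48493 = 47·1031 + 36
53: 48493 = 53·914 + 51
59: 48493 = 59·821 + 54
61: 48493 = 61·794 + 59
67: 48493 = 67·723 + 52
71: 48493 = 71·683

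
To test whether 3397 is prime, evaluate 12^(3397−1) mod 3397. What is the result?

12^1 ≡ 12 (mod 3397)
12^2 ≡ 12^2 = 144 ≡ 144 (mod 3397)
12^4 ≡ 144^2 = 20736 ≡ 354 (mod 3397)
12^8 ≡ 354^2 = 125316 ≡ 3024 (mod 3397)
12^16 ≡ 3024^2 = 9144576 ≡ 3249 (mod 3397)
12^32 ≡ 3249^2 = 10556001 ≡ 1522 (mod 3397)
12^64 ≡ 1522^2 = 2316484 ≡ 3127 (mod 3397)
12^128 ≡ 3127^2 = 9778129 ≡ 1563 (mod 3397)
12^256 ≡ 1563^2 = 2442969 ≡ 526 (mod 3397)
12^512 ≡ 526^2 = 276676 ≡ 1519 (mod 3397)
12^1024 ≡ 1519^2 = 2307361 ≡ 798 (mod 3397)
12^2048 ≡ 798^2 = 636804 ≡ 1565 (mod 3397)
3396 = 2048 + 1024 + 256 + 64 + 4 in binary powers of 2.
So 12^3396 ≡ 1565 · 798 · 526 · 3127 · 354 ≡ 1116 (mod 3397).
Since 1116 ≠ 1, base 12 is a Fermat witness: 3397 is composite.

1116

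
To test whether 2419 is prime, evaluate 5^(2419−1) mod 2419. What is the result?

5^1 ≡ 5 (mod 2419)
5^2 ≡ 5^2 = 25 ≡ 25 (mod 2419)
5^4 ≡ 25^2 = 625 ≡ 625 (mod 2419)
5^8 ≡ 625^2 = 390625 ≡ 1166 (mod 2419)
5^16 ≡ 1166^2 = 1359556 ≡ 78 (mod 2419)
5^32 ≡ 78^2 = 6084 ≡ 1246 (mod 2419)
5^64 ≡ 1246^2 = 1552516 ≡ 1937 (mod 2419)
5^128 ≡ 1937^2 = 3751969 ≡ 100 (mod 2419)
5^256 ≡ 100^2 = 10000 ≡ 324 (mod 2419)
5^512 ≡ 324^2 = 104976 ≡ 959 (mod 2419)
5^1024 ≡ 959^2 = 919681 ≡ 461 (mod 2419)
5^2048 ≡ 461^2 = 212521 ≡ 2068 (mod 2419)
2418 = 2048 + 256 + 64 + 32 + 16 + 2 in binary powers of 2.
So 5^2418 ≡ 2068 · 324 · 1937 · 1246 · 78 · 25 ≡ 433 (mod 2419).
Since 433 ≠ 1, base 5 is a Fermat witness: 2419 is composite.

433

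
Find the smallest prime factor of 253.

11

253 is odd.
Digit sum 10, not divisible by 3.
Ends in 3: not divisible by 5.
7: 253 = 7·36 + 1
11: 253 = 11·23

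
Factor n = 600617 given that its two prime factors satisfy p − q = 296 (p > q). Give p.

937

Since p = q + 296, we have 600617 = q(q + 296), so q² + 296q − 600617 = 0.
Discriminant: 296² + 4·600617 = 87616 + 2402468 = 2490084; √2490084 = 1578.
q = (−296 + 1578)/2 = 641, and p = q + 296 = 937.
Check: 641 · 937 = 600617.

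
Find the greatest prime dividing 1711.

59

1711 = 29 · 59
59 is prime.
So 1711 = 29 · 59; the largest prime factor is 59.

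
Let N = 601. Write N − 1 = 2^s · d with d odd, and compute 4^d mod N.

601 − 1 = 600 = 2^3 · 75, so d = 75.
4^1 ≡ 4 (mod 601)
4^2 ≡ 4^2 = 16 ≡ 16 (mod 601)
4^4 ≡ 16^2 = 256 ≡ 256 (mod 601)
4^8 ≡ 256^2 = 65536 ≡ 27 (mod 601)
4^16 ≡ 27^2 = 729 ≡ 128 (mod 601)
4^32 ≡ 128^2 = 16384 ≡ 157 (mod 601)
4^64 ≡ 157^2 = 24649 ≡ 8 (mod 601)
75 = 64 + 8 + 2 + 1 in binary powers of 2.
So 4^75 ≡ 8 · 27 · 16 · 4 ≡ 1 (mod 601).
Since 4^d ≡ 1 (mod 601), base 4 does not prove 601 composite.

1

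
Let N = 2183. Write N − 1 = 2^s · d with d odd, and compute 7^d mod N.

2183 − 1 = 2182 = 2^1 · 1091, so d = 1091.
7^1 ≡ 7 (mod 2183)
7^2 ≡ 7^2 = 49 ≡ 49 (mod 2183)
7^4 ≡ 49^2 = 2401 ≡ 218 (mod 2183)
7^8 ≡ 218^2 = 47524 ≡ 1681 (mod 2183)
7^16 ≡ 1681^2 = 2825761 ≡ 959 (mod 2183)
7^32 ≡ 959^2 = 919681 ≡ 638 (mod 2183)
7^64 ≡ 638^2 = 407044 ≡ 1006 (mod 2183)
7^128 ≡ 1006^2 = 1012036 ≡ 1307 (mod 2183)
7^256 ≡ 1307^2 = 1708249 ≡ 1143 (mod 2183)
7^512 ≡ 1143^2 = 1306449 ≡ 1015 (mod 2183)
7^1024 ≡ 1015^2 = 1030225 ≡ 2032 (mod 2183)
1091 = 1024 + 64 + 2 + 1 in binary powers of 2.
So 7^1091 ≡ 2032 · 1006 · 49 · 7 ≡ 86 (mod 2183).
Squaring chain: 86; never reaches −1, so base 7 is a Miller–Rabin witness that 2183 is composite.

86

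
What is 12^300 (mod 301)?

12^1 ≡ 12 (mod 301)
12^2 ≡ 12^2 = 144 ≡ 144 (mod 301)
12^4 ≡ 144^2 = 20736 ≡ 268 (mod 301)
12^8 ≡ 268^2 = 71824 ≡ 186 (mod 301)
12^16 ≡ 186^2 = 34596 ≡ 282 (mod 301)
12^32 ≡ 282^2 = 79524 ≡ 60 (mod 301)
12^64 ≡ 60^2 = 3600 ≡ 289 (mod 301)
12^128 ≡ 289^2 = 83521 ≡ 144 (mod 301)
12^256 ≡ 144^2 = 20736 ≡ 268 (mod 301)
300 = 256 + 32 + 8 + 4 in binary powers of 2.
So 12^300 ≡ 268 · 60 · 186 · 268 ≡ 64 (mod 301).
Since 64 ≠ 1, base 12 is a Fermat witness: 301 is composite.

64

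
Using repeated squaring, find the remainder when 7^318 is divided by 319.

7^1 ≡ 7 (mod 319)
7^2 ≡ 7^2 = 49 ≡ 49 (mod 319)
7^4 ≡ 49^2 = 2401 ≡ 168 (mod 319)
7^8 ≡ 168^2 = 28224 ≡ 152 (mod 319)
7^16 ≡ 152^2 = 23104 ≡ 136 (mod 319)
7^32 ≡ 136^2 = 18496 ≡ 313 (mod 319)
7^64 ≡ 313^2 = 97969 ≡ 36 (mod 319)
7^128 ≡ 36^2 = 1296 ≡ 20 (mod 319)
7^256 ≡ 20^2 = 400 ≡ 81 (mod 319)
318 = 256 + 32 + 16 + 8 + 4 + 2 in binary powers of 2.
So 7^318 ≡ 81 · 313 · 136 · 152 · 168 · 49 ≡ 53 (mod 319).
Since 53 ≠ 1, base 7 is a Fermat witness: 319 is composite.

53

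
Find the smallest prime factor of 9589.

9589 is odd.
Digit sum 31, not divisible by 3.
Ends in 9: not divisible by 5.
7: 9589 = 7·1369 + 6
11: 9589 = 11·871 + 8
13: 9589 = 13·737 + 8
17: 9589 = 17·564 + 1
19: 9589 = 19·504 + 13
23: 9589 = 23·416 + 21
29: 9589 = 29·330 + 19
31: 9589 = 31·309 + 10
37: 9589 = 37·259 + 6
41: 9589 = 41·233 + 36
43: 9589 = 43·223

43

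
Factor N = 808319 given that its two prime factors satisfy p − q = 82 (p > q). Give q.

Since p = q + 82, we have 808319 = q(q + 82), so q² + 82q − 808319 = 0.
Discriminant: 82² + 4·808319 = 6724 + 3233276 = 3240000; √3240000 = 1800.
q = (−82 + 1800)/2 = 859, and p = q + 82 = 941.
Check: 859 · 941 = 808319.

859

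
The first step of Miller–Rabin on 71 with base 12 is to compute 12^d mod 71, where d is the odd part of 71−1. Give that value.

71 − 1 = 70 = 2^1 · 35, so d = 35.
12^1 ≡ 12 (mod 71)
12^2 ≡ 12^2 = 144 ≡ 2 (mod 71)
12^4 ≡ 2^2 = 4 ≡ 4 (mod 71)
12^8 ≡ 4^2 = 16 ≡ 16 (mod 71)
12^16 ≡ 16^2 = 256 ≡ 43 (mod 71)
12^32 ≡ 43^2 = 1849 ≡ 3 (mod 71)
35 = 32 + 2 + 1 in binary powers of 2.
So 12^35 ≡ 3 · 2 · 12 ≡ 1 (mod 71).
Since 12^d ≡ 1 (mod 71), base 12 does not prove 71 composite.

1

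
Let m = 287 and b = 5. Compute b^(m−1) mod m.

86

5^1 ≡ 5 (mod 287)
5^2 ≡ 5^2 = 25 ≡ 25 (mod 287)
5^4 ≡ 25^2 = 625 ≡ 51 (mod 287)
5^8 ≡ 51^2 = 2601 ≡ 18 (mod 287)
5^16 ≡ 18^2 = 324 ≡ 37 (mod 287)
5^32 ≡ 37^2 = 1369 ≡ 221 (mod 287)
5^64 ≡ 221^2 = 48841 ≡ 51 (mod 287)
5^128 ≡ 51^2 = 2601 ≡ 18 (mod 287)
5^256 ≡ 18^2 = 324 ≡ 37 (mod 287)
286 = 256 + 16 + 8 + 4 + 2 in binary powers of 2.
So 5^286 ≡ 37 · 37 · 18 · 51 · 25 ≡ 86 (mod 287).
Since 86 ≠ 1, base 5 is a Fermat witness: 287 is composite.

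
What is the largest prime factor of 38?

19

38 = 2 · 19
19 is prime.
So 38 = 2 · 19; the largest prime factor is 19.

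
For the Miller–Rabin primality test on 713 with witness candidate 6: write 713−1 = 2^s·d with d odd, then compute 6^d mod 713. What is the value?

305

713 − 1 = 712 = 2^3 · 89, so d = 89.
6^1 ≡ 6 (mod 713)
6^2 ≡ 6^2 = 36 ≡ 36 (mod 713)
6^4 ≡ 36^2 = 1296 ≡ 583 (mod 713)
6^8 ≡ 583^2 = 339889 ≡ 501 (mod 713)
6^16 ≡ 501^2 = 251001 ≡ 25 (mod 713)
6^32 ≡ 25^2 = 625 ≡ 625 (mod 713)
6^64 ≡ 625^2 = 390625 ≡ 614 (mod 713)
89 = 64 + 16 + 8 + 1 in binary powers of 2.
So 6^89 ≡ 614 · 25 · 501 · 6 ≡ 305 (mod 713).
Squaring chain: 305 → 335 → 284; never reaches −1, so base 6 is a Miller–Rabin witness that 713 is composite.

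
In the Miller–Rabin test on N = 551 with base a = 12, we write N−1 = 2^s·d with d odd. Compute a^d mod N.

46

551 − 1 = 550 = 2^1 · 275, so d = 275.
12^1 ≡ 12 (mod 551)
12^2 ≡ 12^2 = 144 ≡ 144 (mod 551)
12^4 ≡ 144^2 = 20736 ≡ 349 (mod 551)
12^8 ≡ 349^2 = 121801 ≡ 30 (mod 551)
12^16 ≡ 30^2 = 900 ≡ 349 (mod 551)
12^32 ≡ 349^2 = 121801 ≡ 30 (mod 551)
12^64 ≡ 30^2 = 900 ≡ 349 (mod 551)
12^128 ≡ 349^2 = 121801 ≡ 30 (mod 551)
12^256 ≡ 30^2 = 900 ≡ 349 (mod 551)
275 = 256 + 16 + 2 + 1 in binary powers of 2.
So 12^275 ≡ 349 · 349 · 144 · 12 ≡ 46 (mod 551).
Squaring chain: 46; never reaches −1, so base 12 is a Miller–Rabin witness that 551 is composite.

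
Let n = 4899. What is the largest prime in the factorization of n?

71

4899 = 3 · 1633
1633 = 23 · 71
71 is prime.
So 4899 = 3 · 23 · 71; the largest prime factor is 71.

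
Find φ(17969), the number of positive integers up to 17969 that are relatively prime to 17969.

14400

Factor: 17969 = 7 · 17 · 151.
φ(17969) = (7−1) · (17−1) · (151−1) = 6 · 16 · 150 = 14400.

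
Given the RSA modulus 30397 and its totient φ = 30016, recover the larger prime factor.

269

φ(n) = (p−1)(q−1) = n − (p+q) + 1, so p + q = 30397 − 30016 + 1 = 382.
p and q are the roots of t² − 382t + 30397 = 0.
Discriminant: 382² − 4·30397 = 145924 − 121588 = 24336; √24336 = 156.
q = (382 − 156)/2 = 113, p = (382 + 156)/2 = 269.
Check: 113 · 269 = 30397.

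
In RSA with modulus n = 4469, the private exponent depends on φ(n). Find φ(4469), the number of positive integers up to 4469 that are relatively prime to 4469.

Factor: 4469 = 41 · 109.
φ(4469) = (41−1) · (109−1) = 40 · 108 = 4320.

4320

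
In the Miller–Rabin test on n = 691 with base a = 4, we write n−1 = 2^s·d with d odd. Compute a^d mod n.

691 − 1 = 690 = 2^1 · 345, so d = 345.
4^1 ≡ 4 (mod 691)
4^2 ≡ 4^2 = 16 ≡ 16 (mod 691)
4^4 ≡ 16^2 = 256 ≡ 256 (mod 691)
4^8 ≡ 256^2 = 65536 ≡ 582 (mod 691)
4^16 ≡ 582^2 = 338724 ≡ 134 (mod 691)
4^32 ≡ 134^2 = 17956 ≡ 681 (mod 691)
4^64 ≡ 681^2 = 463761 ≡ 100 (mod 691)
4^128 ≡ 100^2 = 10000 ≡ 326 (mod 691)
4^256 ≡ 326^2 = 106276 ≡ 553 (mod 691)
345 = 256 + 64 + 16 + 8 + 1 in binary powers of 2.
So 4^345 ≡ 553 · 100 · 134 · 582 · 4 ≡ 1 (mod 691).
Since 4^d ≡ 1 (mod 691), base 4 does not prove 691 composite.

1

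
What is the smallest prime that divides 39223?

39223 is odd.
Digit sum 19, not divisible by 3.
Ends in 3: not divisible by 5.
7: 39223 = 7·5603 + 2
11: 39223 = 11·3565 + 8
13: 39223 = 13·3017 + 2
17: 39223 = 17·2307 + 4
19: 39223 = 19·2064 + 7
23: 39223 = 23·1705 + 8
29: 39223 = 29·1352 + 15
31: 39223 = 31·1265 + 8
37: 39223 = 37·1060 + 3
41: 39223 = 41·956 + 27
43: 39223 = 43·912 + 7
47: 39223 = 47·834 + 25
53: 39223 = 53·740 + 3
59: 39223 = 59·664 + 47
61: 39223 = 61·643

61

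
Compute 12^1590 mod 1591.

84

12^1 ≡ 12 (mod 1591)
12^2 ≡ 12^2 = 144 ≡ 144 (mod 1591)
12^4 ≡ 144^2 = 20736 ≡ 53 (mod 1591)
12^8 ≡ 53^2 = 2809 ≡ 1218 (mod 1591)
12^16 ≡ 1218^2 = 1483524 ≡ 712 (mod 1591)
12^32 ≡ 712^2 = 506944 ≡ 1006 (mod 1591)
12^64 ≡ 1006^2 = 1012036 ≡ 160 (mod 1591)
12^128 ≡ 160^2 = 25600 ≡ 144 (mod 1591)
12^256 ≡ 144^2 = 20736 ≡ 53 (mod 1591)
12^512 ≡ 53^2 = 2809 ≡ 1218 (mod 1591)
12^1024 ≡ 1218^2 = 1483524 ≡ 712 (mod 1591)
1590 = 1024 + 512 + 32 + 16 + 4 + 2 in binary powers of 2.
So 12^1590 ≡ 712 · 1218 · 1006 · 712 · 53 · 144 ≡ 84 (mod 1591).
Since 84 ≠ 1, base 12 is a Fermat witness: 1591 is composite.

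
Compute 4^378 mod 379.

4^1 ≡ 4 (mod 379)
4^2 ≡ 4^2 = 16 ≡ 16 (mod 379)
4^4 ≡ 16^2 = 256 ≡ 256 (mod 379)
4^8 ≡ 256^2 = 65536 ≡ 348 (mod 379)
4^16 ≡ 348^2 = 121104 ≡ 203 (mod 379)
4^32 ≡ 203^2 = 41209 ≡ 277 (mod 379)
4^64 ≡ 277^2 = 76729 ≡ 171 (mod 379)
4^128 ≡ 171^2 = 29241 ≡ 58 (mod 379)
4^256 ≡ 58^2 = 3364 ≡ 332 (mod 379)
378 = 256 + 64 + 32 + 16 + 8 + 2 in binary powers of 2.
So 4^378 ≡ 332 · 171 · 277 · 203 · 348 · 16 ≡ 1 (mod 379).
Since the result is 1, base 4 gives no evidence that 379 is composite.

1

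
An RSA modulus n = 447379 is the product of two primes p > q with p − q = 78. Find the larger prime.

709

Since p = q + 78, we have 447379 = q(q + 78), so q² + 78q − 447379 = 0.
Discriminant: 78² + 4·447379 = 6084 + 1789516 = 1795600; √1795600 = 1340.
q = (−78 + 1340)/2 = 631, and p = q + 78 = 709.
Check: 631 · 709 = 447379.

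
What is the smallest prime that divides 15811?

15811 is odd.
Digit sum 16, not divisible by 3.
Ends in 1: not divisible by 5.
7: 15811 = 7·2258 + 5
11: 15811 = 11·1437 + 4
13: 15811 = 13·1216 + 3
17: 15811 = 17·930 + 1
19: 15811 = 19·832 + 3
23: 15811 = 23·687 + 10
29: 15811 = 29·545 + 6
31: 15811 = 31·510 + 1
37: 15811 = 37·427 + 12
41: 15811 = 41·385 + 26
43: 15811 = 43·367 + 30
47: 15811 = 47·336 + 19
53: 15811 = 53·298 + 17
59: 15811 = 59·267 + 58
61: 15811 = 61·259 + 12
67: 15811 = 67·235 + 66
71: 15811 = 71·222 + 49
73: 15811 = 73·216 + 43
79: 15811 = 79·200 + 11
83: 15811 = 83·190 + 41
89: 15811 = 89·177 + 58
97: 15811 = 97·163

97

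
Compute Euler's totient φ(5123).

Factor: 5123 = 47 · 109.
φ(5123) = (47−1) · (109−1) = 46 · 108 = 4968.

4968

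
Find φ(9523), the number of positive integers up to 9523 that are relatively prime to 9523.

Factor: 9523 = 89 · 107.
φ(9523) = (89−1) · (107−1) = 88 · 106 = 9328.

9328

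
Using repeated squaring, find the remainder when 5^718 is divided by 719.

1

5^1 ≡ 5 (mod 719)
5^2 ≡ 5^2 = 25 ≡ 25 (mod 719)
5^4 ≡ 25^2 = 625 ≡ 625 (mod 719)
5^8 ≡ 625^2 = 390625 ≡ 208 (mod 719)
5^16 ≡ 208^2 = 43264 ≡ 124 (mod 719)
5^32 ≡ 124^2 = 15376 ≡ 277 (mod 719)
5^64 ≡ 277^2 = 76729 ≡ 515 (mod 719)
5^128 ≡ 515^2 = 265225 ≡ 633 (mod 719)
5^256 ≡ 633^2 = 400689 ≡ 206 (mod 719)
5^512 ≡ 206^2 = 42436 ≡ 15 (mod 719)
718 = 512 + 128 + 64 + 8 + 4 + 2 in binary powers of 2.
So 5^718 ≡ 15 · 633 · 515 · 208 · 625 · 25 ≡ 1 (mod 719).
Since the result is 1, base 5 gives no evidence that 719 is composite.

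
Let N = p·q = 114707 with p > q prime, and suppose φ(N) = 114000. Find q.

251

φ(n) = (p−1)(q−1) = n − (p+q) + 1, so p + q = 114707 − 114000 + 1 = 708.
p and q are the roots of t² − 708t + 114707 = 0.
Discriminant: 708² − 4·114707 = 501264 − 458828 = 42436; √42436 = 206.
q = (708 − 206)/2 = 251, p = (708 + 206)/2 = 457.
Check: 251 · 457 = 114707.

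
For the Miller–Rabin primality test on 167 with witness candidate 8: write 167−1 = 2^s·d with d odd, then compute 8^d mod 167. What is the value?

1

167 − 1 = 166 = 2^1 · 83, so d = 83.
8^1 ≡ 8 (mod 167)
8^2 ≡ 8^2 = 64 ≡ 64 (mod 167)
8^4 ≡ 64^2 = 4096 ≡ 88 (mod 167)
8^8 ≡ 88^2 = 7744 ≡ 62 (mod 167)
8^16 ≡ 62^2 = 3844 ≡ 3 (mod 167)
8^32 ≡ 3^2 = 9 ≡ 9 (mod 167)
8^64 ≡ 9^2 = 81 ≡ 81 (mod 167)
83 = 64 + 16 + 2 + 1 in binary powers of 2.
So 8^83 ≡ 81 · 3 · 64 · 8 ≡ 1 (mod 167).
Since 8^d ≡ 1 (mod 167), base 8 does not prove 167 composite.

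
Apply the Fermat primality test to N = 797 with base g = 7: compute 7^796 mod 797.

7^1 ≡ 7 (mod 797)
7^2 ≡ 7^2 = 49 ≡ 49 (mod 797)
7^4 ≡ 49^2 = 2401 ≡ 10 (mod 797)
7^8 ≡ 10^2 = 100 ≡ 100 (mod 797)
7^16 ≡ 100^2 = 10000 ≡ 436 (mod 797)
7^32 ≡ 436^2 = 190096 ≡ 410 (mod 797)
7^64 ≡ 410^2 = 168100 ≡ 730 (mod 797)
7^128 ≡ 730^2 = 532900 ≡ 504 (mod 797)
7^256 ≡ 504^2 = 254016 ≡ 570 (mod 797)
7^512 ≡ 570^2 = 324900 ≡ 521 (mod 797)
796 = 512 + 256 + 16 + 8 + 4 in binary powers of 2.
So 7^796 ≡ 521 · 570 · 436 · 100 · 10 ≡ 1 (mod 797).
Since the result is 1, base 7 gives no evidence that 797 is composite.

1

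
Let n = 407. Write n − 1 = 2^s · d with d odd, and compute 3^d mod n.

407 − 1 = 406 = 2^1 · 203, so d = 203.
3^1 ≡ 3 (mod 407)
3^2 ≡ 3^2 = 9 ≡ 9 (mod 407)
3^4 ≡ 9^2 = 81 ≡ 81 (mod 407)
3^8 ≡ 81^2 = 6561 ≡ 49 (mod 407)
3^16 ≡ 49^2 = 2401 ≡ 366 (mod 407)
3^32 ≡ 366^2 = 133956 ≡ 53 (mod 407)
3^64 ≡ 53^2 = 2809 ≡ 367 (mod 407)
3^128 ≡ 367^2 = 134689 ≡ 379 (mod 407)
203 = 128 + 64 + 8 + 2 + 1 in binary powers of 2.
So 3^203 ≡ 379 · 367 · 49 · 9 · 3 ≡ 280 (mod 407).
Squaring chain: 280; never reaches −1, so base 3 is a Miller–Rabin witness that 407 is composite.

280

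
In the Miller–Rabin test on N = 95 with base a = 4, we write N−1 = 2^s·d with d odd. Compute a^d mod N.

54

95 − 1 = 94 = 2^1 · 47, so d = 47.
4^1 ≡ 4 (mod 95)
4^2 ≡ 4^2 = 16 ≡ 16 (mod 95)
4^4 ≡ 16^2 = 256 ≡ 66 (mod 95)
4^8 ≡ 66^2 = 4356 ≡ 81 (mod 95)
4^16 ≡ 81^2 = 6561 ≡ 6 (mod 95)
4^32 ≡ 6^2 = 36 ≡ 36 (mod 95)
47 = 32 + 8 + 4 + 2 + 1 in binary powers of 2.
So 4^47 ≡ 36 · 81 · 66 · 16 · 4 ≡ 54 (mod 95).
Squaring chain: 54; never reaches −1, so base 4 is a Miller–Rabin witness that 95 is composite.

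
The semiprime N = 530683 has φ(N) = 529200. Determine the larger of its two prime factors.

φ(n) = (p−1)(q−1) = n − (p+q) + 1, so p + q = 530683 − 529200 + 1 = 1484.
p and q are the roots of t² − 1484t + 530683 = 0.
Discriminant: 1484² − 4·530683 = 2202256 − 2122732 = 79524; √79524 = 282.
q = (1484 − 282)/2 = 601, p = (1484 + 282)/2 = 883.
Check: 601 · 883 = 530683.

883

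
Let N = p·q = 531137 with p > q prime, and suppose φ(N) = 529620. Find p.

971

φ(n) = (p−1)(q−1) = n − (p+q) + 1, so p + q = 531137 − 529620 + 1 = 1518.
p and q are the roots of t² − 1518t + 531137 = 0.
Discriminant: 1518² − 4·531137 = 2304324 − 2124548 = 179776; √179776 = 424.
q = (1518 − 424)/2 = 547, p = (1518 + 424)/2 = 971.
Check: 547 · 971 = 531137.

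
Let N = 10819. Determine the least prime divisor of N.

10819 is odd.
Digit sum 19, not divisible by 3.
Ends in 9: not divisible by 5.
7: 10819 = 7·1545 + 4
11: 10819 = 11·983 + 6
13: 10819 = 13·832 + 3
17: 10819 = 17·636 + 7
19: 10819 = 19·569 + 8
23: 10819 = 23·470 + 9
29: 10819 = 29·373 + 2
31: 10819 = 31·349

31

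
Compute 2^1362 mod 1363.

2^1 ≡ 2 (mod 1363)
2^2 ≡ 2^2 = 4 ≡ 4 (mod 1363)
2^4 ≡ 4^2 = 16 ≡ 16 (mod 1363)
2^8 ≡ 16^2 = 256 ≡ 256 (mod 1363)
2^16 ≡ 256^2 = 65536 ≡ 112 (mod 1363)
2^32 ≡ 112^2 = 12544 ≡ 277 (mod 1363)
2^64 ≡ 277^2 = 76729 ≡ 401 (mod 1363)
2^128 ≡ 401^2 = 160801 ≡ 1330 (mod 1363)
2^256 ≡ 1330^2 = 1768900 ≡ 1089 (mod 1363)
2^512 ≡ 1089^2 = 1185921 ≡ 111 (mod 1363)
2^1024 ≡ 111^2 = 12321 ≡ 54 (mod 1363)
1362 = 1024 + 256 + 64 + 16 + 2 in binary powers of 2.
So 2^1362 ≡ 54 · 1089 · 401 · 112 · 4 ≡ 361 (mod 1363).
Since 361 ≠ 1, base 2 is a Fermat witness: 1363 is composite.

361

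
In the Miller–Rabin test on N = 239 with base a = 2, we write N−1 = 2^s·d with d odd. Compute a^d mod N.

239 − 1 = 238 = 2^1 · 119, so d = 119.
2^1 ≡ 2 (mod 239)
2^2 ≡ 2^2 = 4 ≡ 4 (mod 239)
2^4 ≡ 4^2 = 16 ≡ 16 (mod 239)
2^8 ≡ 16^2 = 256 ≡ 17 (mod 239)
2^16 ≡ 17^2 = 289 ≡ 50 (mod 239)
2^32 ≡ 50^2 = 2500 ≡ 110 (mod 239)
2^64 ≡ 110^2 = 12100 ≡ 150 (mod 239)
119 = 64 + 32 + 16 + 4 + 2 + 1 in binary powers of 2.
So 2^119 ≡ 150 · 110 · 50 · 16 · 4 · 2 ≡ 1 (mod 239).
Since 2^d ≡ 1 (mod 239), base 2 does not prove 239 composite.

1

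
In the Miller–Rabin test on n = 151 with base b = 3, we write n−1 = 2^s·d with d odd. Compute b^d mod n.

151 − 1 = 150 = 2^1 · 75, so d = 75.
3^1 ≡ 3 (mod 151)
3^2 ≡ 3^2 = 9 ≡ 9 (mod 151)
3^4 ≡ 9^2 = 81 ≡ 81 (mod 151)
3^8 ≡ 81^2 = 6561 ≡ 68 (mod 151)
3^16 ≡ 68^2 = 4624 ≡ 94 (mod 151)
3^32 ≡ 94^2 = 8836 ≡ 78 (mod 151)
3^64 ≡ 78^2 = 6084 ≡ 44 (mod 151)
75 = 64 + 8 + 2 + 1 in binary powers of 2.
So 3^75 ≡ 44 · 68 · 9 · 3 ≡ 150 (mod 151).
Since 3^d ≡ 150 (mod 151), base 3 does not prove 151 composite.

150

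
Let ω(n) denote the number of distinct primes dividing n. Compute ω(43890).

43890 = 2 · 21945
21945 = 3 · 7315
7315 = 5 · 1463
1463 = 7 · 209
209 = 11 · 19
43890 = 2 · 3 · 5 · 7 · 11 · 19, which has 6 distinct prime factors.

6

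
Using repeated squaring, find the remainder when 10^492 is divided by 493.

10^1 ≡ 10 (mod 493)
10^2 ≡ 10^2 = 100 ≡ 100 (mod 493)
10^4 ≡ 100^2 = 10000 ≡ 140 (mod 493)
10^8 ≡ 140^2 = 19600 ≡ 373 (mod 493)
10^16 ≡ 373^2 = 139129 ≡ 103 (mod 493)
10^32 ≡ 103^2 = 10609 ≡ 256 (mod 493)
10^64 ≡ 256^2 = 65536 ≡ 460 (mod 493)
10^128 ≡ 460^2 = 211600 ≡ 103 (mod 493)
10^256 ≡ 103^2 = 10609 ≡ 256 (mod 493)
492 = 256 + 128 + 64 + 32 + 8 + 4 in binary powers of 2.
So 10^492 ≡ 256 · 103 · 460 · 256 · 373 · 140 ≡ 132 (mod 493).
Since 132 ≠ 1, base 10 is a Fermat witness: 493 is composite.

132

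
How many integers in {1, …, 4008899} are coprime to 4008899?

3933000

Factor: 4008899 = 139 · 151 · 191.
φ(4008899) = (139−1) · (151−1) · (191−1) = 138 · 150 · 190 = 3933000.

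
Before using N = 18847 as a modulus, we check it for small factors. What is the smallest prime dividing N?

47

18847 is odd.
Digit sum 28, not divisible by 3.
Ends in 7: not divisible by 5.
7: 18847 = 7·2692 + 3
11: 18847 = 11·1713 + 4
13: 18847 = 13·1449 + 10
17: 18847 = 17·1108 + 11
19: 18847 = 19·991 + 18
23: 18847 = 23·819 + 10
29: 18847 = 29·649 + 26
31: 18847 = 31·607 + 30
37: 18847 = 37·509 + 14
41: 18847 = 41·459 + 28
43: 18847 = 43·438 + 13
47: 18847 = 47·401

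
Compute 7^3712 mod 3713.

2086

7^1 ≡ 7 (mod 3713)
7^2 ≡ 7^2 = 49 ≡ 49 (mod 3713)
7^4 ≡ 49^2 = 2401 ≡ 2401 (mod 3713)
7^8 ≡ 2401^2 = 5764801 ≡ 2225 (mod 3713)
7^16 ≡ 2225^2 = 4950625 ≡ 1196 (mod 3713)
7^32 ≡ 1196^2 = 1430416 ≡ 911 (mod 3713)
7^64 ≡ 911^2 = 829921 ≡ 1922 (mod 3713)
7^128 ≡ 1922^2 = 3694084 ≡ 3362 (mod 3713)
7^256 ≡ 3362^2 = 11303044 ≡ 672 (mod 3713)
7^512 ≡ 672^2 = 451584 ≡ 2311 (mod 3713)
7^1024 ≡ 2311^2 = 5340721 ≡ 1427 (mod 3713)
7^2048 ≡ 1427^2 = 2036329 ≡ 1605 (mod 3713)
3712 = 2048 + 1024 + 512 + 128 in binary powers of 2.
So 7^3712 ≡ 1605 · 1427 · 2311 · 3362 ≡ 2086 (mod 3713).
Since 2086 ≠ 1, base 7 is a Fermat witness: 3713 is composite.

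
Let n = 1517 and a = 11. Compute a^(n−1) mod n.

11^1 ≡ 11 (mod 1517)
11^2 ≡ 11^2 = 121 ≡ 121 (mod 1517)
11^4 ≡ 121^2 = 14641 ≡ 988 (mod 1517)
11^8 ≡ 988^2 = 976144 ≡ 713 (mod 1517)
11^16 ≡ 713^2 = 508369 ≡ 174 (mod 1517)
11^32 ≡ 174^2 = 30276 ≡ 1453 (mod 1517)
11^64 ≡ 1453^2 = 2111209 ≡ 1062 (mod 1517)
11^128 ≡ 1062^2 = 1127844 ≡ 713 (mod 1517)
11^256 ≡ 713^2 = 508369 ≡ 174 (mod 1517)
11^512 ≡ 174^2 = 30276 ≡ 1453 (mod 1517)
11^1024 ≡ 1453^2 = 2111209 ≡ 1062 (mod 1517)
1516 = 1024 + 256 + 128 + 64 + 32 + 8 + 4 in binary powers of 2.
So 11^1516 ≡ 1062 · 174 · 713 · 1062 · 1453 · 713 · 988 ≡ 359 (mod 1517).
Since 359 ≠ 1, base 11 is a Fermat witness: 1517 is composite.

359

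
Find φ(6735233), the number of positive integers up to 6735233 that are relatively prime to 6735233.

Factor: 6735233 = 179 · 191 · 197.
φ(6735233) = (179−1) · (191−1) · (197−1) = 178 · 190 · 196 = 6628720.

6628720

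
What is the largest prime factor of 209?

19

209 = 11 · 19
19 is prime.
So 209 = 11 · 19; the largest prime factor is 19.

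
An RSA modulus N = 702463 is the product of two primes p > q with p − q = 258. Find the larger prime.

Since p = q + 258, we have 702463 = q(q + 258), so q² + 258q − 702463 = 0.
Discriminant: 258² + 4·702463 = 66564 + 2809852 = 2876416; √2876416 = 1696.
q = (−258 + 1696)/2 = 719, and p = q + 258 = 977.
Check: 719 · 977 = 702463.

977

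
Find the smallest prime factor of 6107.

6107 is odd.
Digit sum 14, not divisible by 3.
Ends in 7: not divisible by 5.
7: 6107 = 7·872 + 3
11: 6107 = 11·555 + 2
13: 6107 = 13·469 + 10
17: 6107 = 17·359 + 4
19: 6107 = 19·321 + 8
23: 6107 = 23·265 + 12
29: 6107 = 29·210 + 17
31: 6107 = 31·197

31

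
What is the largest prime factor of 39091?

39091 = 13 · 3007
3007 = 31 · 97
97 is prime.
So 39091 = 13 · 31 · 97; the largest prime factor is 97.

97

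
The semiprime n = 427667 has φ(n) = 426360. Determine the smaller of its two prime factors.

647

φ(n) = (p−1)(q−1) = n − (p+q) + 1, so p + q = 427667 − 426360 + 1 = 1308.
p and q are the roots of t² − 1308t + 427667 = 0.
Discriminant: 1308² − 4·427667 = 1710864 − 1710668 = 196; √196 = 14.
q = (1308 − 14)/2 = 647, p = (1308 + 14)/2 = 661.
Check: 647 · 661 = 427667.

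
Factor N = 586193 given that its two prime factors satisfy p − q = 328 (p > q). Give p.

Since p = q + 328, we have 586193 = q(q + 328), so q² + 328q − 586193 = 0.
Discriminant: 328² + 4·586193 = 107584 + 2344772 = 2452356; √2452356 = 1566.
q = (−328 + 1566)/2 = 619, and p = q + 328 = 947.
Check: 619 · 947 = 586193.

947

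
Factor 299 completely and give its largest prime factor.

299 = 13 · 23
23 is prime.
So 299 = 13 · 23; the largest prime factor is 23.

23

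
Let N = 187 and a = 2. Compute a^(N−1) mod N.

2^1 ≡ 2 (mod 187)
2^2 ≡ 2^2 = 4 ≡ 4 (mod 187)
2^4 ≡ 4^2 = 16 ≡ 16 (mod 187)
2^8 ≡ 16^2 = 256 ≡ 69 (mod 187)
2^16 ≡ 69^2 = 4761 ≡ 86 (mod 187)
2^32 ≡ 86^2 = 7396 ≡ 103 (mod 187)
2^64 ≡ 103^2 = 10609 ≡ 137 (mod 187)
2^128 ≡ 137^2 = 18769 ≡ 69 (mod 187)
186 = 128 + 32 + 16 + 8 + 2 in binary powers of 2.
So 2^186 ≡ 69 · 103 · 86 · 69 · 4 ≡ 174 (mod 187).
Since 174 ≠ 1, base 2 is a Fermat witness: 187 is composite.

174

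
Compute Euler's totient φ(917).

Factor: 917 = 7 · 131.
φ(917) = (7−1) · (131−1) = 6 · 130 = 780.

780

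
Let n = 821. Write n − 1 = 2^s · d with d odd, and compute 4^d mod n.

821 − 1 = 820 = 2^2 · 205, so d = 205.
4^1 ≡ 4 (mod 821)
4^2 ≡ 4^2 = 16 ≡ 16 (mod 821)
4^4 ≡ 16^2 = 256 ≡ 256 (mod 821)
4^8 ≡ 256^2 = 65536 ≡ 677 (mod 821)
4^16 ≡ 677^2 = 458329 ≡ 211 (mod 821)
4^32 ≡ 211^2 = 44521 ≡ 187 (mod 821)
4^64 ≡ 187^2 = 34969 ≡ 487 (mod 821)
4^128 ≡ 487^2 = 237169 ≡ 721 (mod 821)
205 = 128 + 64 + 8 + 4 + 1 in binary powers of 2.
So 4^205 ≡ 721 · 487 · 677 · 256 · 4 ≡ 820 (mod 821).
Since 4^d ≡ 820 (mod 821), base 4 does not prove 821 composite.

820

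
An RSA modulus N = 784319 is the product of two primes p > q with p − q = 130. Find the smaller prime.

Since p = q + 130, we have 784319 = q(q + 130), so q² + 130q − 784319 = 0.
Discriminant: 130² + 4·784319 = 16900 + 3137276 = 3154176; √3154176 = 1776.
q = (−130 + 1776)/2 = 823, and p = q + 130 = 953.
Check: 823 · 953 = 784319.

823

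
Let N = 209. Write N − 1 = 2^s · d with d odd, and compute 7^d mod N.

178

209 − 1 = 208 = 2^4 · 13, so d = 13.
7^1 ≡ 7 (mod 209)
7^2 ≡ 7^2 = 49 ≡ 49 (mod 209)
7^4 ≡ 49^2 = 2401 ≡ 102 (mod 209)
7^8 ≡ 102^2 = 10404 ≡ 163 (mod 209)
13 = 8 + 4 + 1 in binary powers of 2.
So 7^13 ≡ 163 · 102 · 7 ≡ 178 (mod 209).
Squaring chain: 178 → 125 → 159 → 201; never reaches −1, so base 7 is a Miller–Rabin witness that 209 is composite.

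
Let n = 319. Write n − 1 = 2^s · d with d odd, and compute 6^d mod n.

319 − 1 = 318 = 2^1 · 159, so d = 159.
6^1 ≡ 6 (mod 319)
6^2 ≡ 6^2 = 36 ≡ 36 (mod 319)
6^4 ≡ 36^2 = 1296 ≡ 20 (mod 319)
6^8 ≡ 20^2 = 400 ≡ 81 (mod 319)
6^16 ≡ 81^2 = 6561 ≡ 181 (mod 319)
6^32 ≡ 181^2 = 32761 ≡ 223 (mod 319)
6^64 ≡ 223^2 = 49729 ≡ 284 (mod 319)
6^128 ≡ 284^2 = 80656 ≡ 268 (mod 319)
159 = 128 + 16 + 8 + 4 + 2 + 1 in binary powers of 2.
So 6^159 ≡ 268 · 181 · 81 · 20 · 36 · 6 ≡ 178 (mod 319).
Squaring chain: 178; never reaches −1, so base 6 is a Miller–Rabin witness that 319 is composite.

178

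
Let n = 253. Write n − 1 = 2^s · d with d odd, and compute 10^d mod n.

253 − 1 = 252 = 2^2 · 63, so d = 63.
10^1 ≡ 10 (mod 253)
10^2 ≡ 10^2 = 100 ≡ 100 (mod 253)
10^4 ≡ 100^2 = 10000 ≡ 133 (mod 253)
10^8 ≡ 133^2 = 17689 ≡ 232 (mod 253)
10^16 ≡ 232^2 = 53824 ≡ 188 (mod 253)
10^32 ≡ 188^2 = 35344 ≡ 177 (mod 253)
63 = 32 + 16 + 8 + 4 + 2 + 1 in binary powers of 2.
So 10^63 ≡ 177 · 188 · 232 · 133 · 100 · 10 ≡ 21 (mod 253).
Squaring chain: 21 → 188; never reaches −1, so base 10 is a Miller–Rabin witness that 253 is composite.

21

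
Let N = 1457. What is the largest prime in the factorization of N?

1457 = 31 · 47
47 is prime.
So 1457 = 31 · 47; the largest prime factor is 47.

47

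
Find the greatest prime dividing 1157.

1157 = 13 · 89
89 is prime.
So 1157 = 13 · 89; the largest prime factor is 89.

89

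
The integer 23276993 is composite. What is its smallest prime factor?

97

23276993 is odd.
Digit sum 41, not divisible by 3.
Ends in 3: not divisible by 5.
7: 23276993 = 7·3325284 + 5
11: 23276993 = 11·2116090 + 3
13: 23276993 = 13·1790537 + 12
17: 23276993 = 17·1369234 + 15
19: 23276993 = 19·1225104 + 17
23: 23276993 = 23·1012043 + 4
29: 23276993 = 29·802654 + 27
31: 23276993 = 31·750870 + 23
37: 23276993 = 37·629107 + 34
41: 23276993 = 41·567731 + 22
43: 23276993 = 43·541325 + 18
47: 23276993 = 47·495255 + 8
53: 23276993 = 53·439188 + 29
59: 23276993 = 59·394525 + 18
61: 23276993 = 61·381590 + 3
67: 23276993 = 67·347417 + 54
71: 23276993 = 71·327844 + 69
73: 23276993 = 73·318862 + 67
79: 23276993 = 79·294645 + 38
83: 23276993 = 83·280445 + 58
89: 23276993 = 89·261539 + 22
97: 23276993 = 97·239969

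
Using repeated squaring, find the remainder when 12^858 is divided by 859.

12^1 ≡ 12 (mod 859)
12^2 ≡ 12^2 = 144 ≡ 144 (mod 859)
12^4 ≡ 144^2 = 20736 ≡ 120 (mod 859)
12^8 ≡ 120^2 = 14400 ≡ 656 (mod 859)
12^16 ≡ 656^2 = 430336 ≡ 836 (mod 859)
12^32 ≡ 836^2 = 698896 ≡ 529 (mod 859)
12^64 ≡ 529^2 = 279841 ≡ 666 (mod 859)
12^128 ≡ 666^2 = 443556 ≡ 312 (mod 859)
12^256 ≡ 312^2 = 97344 ≡ 277 (mod 859)
12^512 ≡ 277^2 = 76729 ≡ 278 (mod 859)
858 = 512 + 256 + 64 + 16 + 8 + 2 in binary powers of 2.
So 12^858 ≡ 278 · 277 · 666 · 836 · 656 · 144 ≡ 1 (mod 859).
Since the result is 1, base 12 gives no evidence that 859 is composite.

1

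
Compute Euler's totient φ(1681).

Factor: 1681 = 41^2.
φ(1681) = 41^1·(41−1) = 1640.

1640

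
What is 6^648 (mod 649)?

26

6^1 ≡ 6 (mod 649)
6^2 ≡ 6^2 = 36 ≡ 36 (mod 649)
6^4 ≡ 36^2 = 1296 ≡ 647 (mod 649)
6^8 ≡ 647^2 = 418609 ≡ 4 (mod 649)
6^16 ≡ 4^2 = 16 ≡ 16 (mod 649)
6^32 ≡ 16^2 = 256 ≡ 256 (mod 649)
6^64 ≡ 256^2 = 65536 ≡ 636 (mod 649)
6^128 ≡ 636^2 = 404496 ≡ 169 (mod 649)
6^256 ≡ 169^2 = 28561 ≡ 5 (mod 649)
6^512 ≡ 5^2 = 25 ≡ 25 (mod 649)
648 = 512 + 128 + 8 in binary powers of 2.
So 6^648 ≡ 25 · 169 · 4 ≡ 26 (mod 649).
Since 26 ≠ 1, base 6 is a Fermat witness: 649 is composite.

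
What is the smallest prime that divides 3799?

29

3799 is odd.
Digit sum 28, not divisible by 3.
Ends in 9: not divisible by 5.
7: 3799 = 7·542 + 5
11: 3799 = 11·345 + 4
13: 3799 = 13·292 + 3
17: 3799 = 17·223 + 8
19: 3799 = 19·199 + 18
23: 3799 = 23·165 + 4
29: 3799 = 29·131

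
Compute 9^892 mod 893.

788

9^1 ≡ 9 (mod 893)
9^2 ≡ 9^2 = 81 ≡ 81 (mod 893)
9^4 ≡ 81^2 = 6561 ≡ 310 (mod 893)
9^8 ≡ 310^2 = 96100 ≡ 549 (mod 893)
9^16 ≡ 549^2 = 301401 ≡ 460 (mod 893)
9^32 ≡ 460^2 = 211600 ≡ 852 (mod 893)
9^64 ≡ 852^2 = 725904 ≡ 788 (mod 893)
9^128 ≡ 788^2 = 620944 ≡ 309 (mod 893)
9^256 ≡ 309^2 = 95481 ≡ 823 (mod 893)
9^512 ≡ 823^2 = 677329 ≡ 435 (mod 893)
892 = 512 + 256 + 64 + 32 + 16 + 8 + 4 in binary powers of 2.
So 9^892 ≡ 435 · 823 · 788 · 852 · 460 · 549 · 310 ≡ 788 (mod 893).
Since 788 ≠ 1, base 9 is a Fermat witness: 893 is composite.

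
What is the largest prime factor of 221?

17

221 = 13 · 17
17 is prime.
So 221 = 13 · 17; the largest prime factor is 17.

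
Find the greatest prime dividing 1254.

1254 = 2 · 627
627 = 3 · 209
209 = 11 · 19
19 is prime.
So 1254 = 2 · 3 · 11 · 19; the largest prime factor is 19.

19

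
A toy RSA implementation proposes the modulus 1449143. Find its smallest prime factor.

43

1449143 is odd.
Digit sum 26, not divisible by 3.
Ends in 3: not divisible by 5.
7: 1449143 = 7·207020 + 3
11: 1449143 = 11·131740 + 3
13: 1449143 = 13·111472 + 7
17: 1449143 = 17·85243 + 12
19: 1449143 = 19·76270 + 13
23: 1449143 = 23·63006 + 5
29: 1449143 = 29·49970 + 13
31: 1449143 = 31·46746 + 17
37: 1449143 = 37·39166 + 1
41: 1449143 = 41·35344 + 39
43: 1449143 = 43·33701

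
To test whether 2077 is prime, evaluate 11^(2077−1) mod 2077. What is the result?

283

11^1 ≡ 11 (mod 2077)
11^2 ≡ 11^2 = 121 ≡ 121 (mod 2077)
11^4 ≡ 121^2 = 14641 ≡ 102 (mod 2077)
11^8 ≡ 102^2 = 10404 ≡ 19 (mod 2077)
11^16 ≡ 19^2 = 361 ≡ 361 (mod 2077)
11^32 ≡ 361^2 = 130321 ≡ 1547 (mod 2077)
11^64 ≡ 1547^2 = 2393209 ≡ 505 (mod 2077)
11^128 ≡ 505^2 = 255025 ≡ 1631 (mod 2077)
11^256 ≡ 1631^2 = 2660161 ≡ 1601 (mod 2077)
11^512 ≡ 1601^2 = 2563201 ≡ 183 (mod 2077)
11^1024 ≡ 183^2 = 33489 ≡ 257 (mod 2077)
11^2048 ≡ 257^2 = 66049 ≡ 1662 (mod 2077)
2076 = 2048 + 16 + 8 + 4 in binary powers of 2.
So 11^2076 ≡ 1662 · 361 · 19 · 102 ≡ 283 (mod 2077).
Since 283 ≠ 1, base 11 is a Fermat witness: 2077 is composite.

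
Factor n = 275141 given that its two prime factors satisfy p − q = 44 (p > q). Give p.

Since p = q + 44, we have 275141 = q(q + 44), so q² + 44q − 275141 = 0.
Discriminant: 44² + 4·275141 = 1936 + 1100564 = 1102500; √1102500 = 1050.
q = (−44 + 1050)/2 = 503, and p = q + 44 = 547.
Check: 503 · 547 = 275141.

547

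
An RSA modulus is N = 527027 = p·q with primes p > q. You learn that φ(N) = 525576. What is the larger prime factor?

733

φ(n) = (p−1)(q−1) = n − (p+q) + 1, so p + q = 527027 − 525576 + 1 = 1452.
p and q are the roots of t² − 1452t + 527027 = 0.
Discriminant: 1452² − 4·527027 = 2108304 − 2108108 = 196; √196 = 14.
q = (1452 − 14)/2 = 719, p = (1452 + 14)/2 = 733.
Check: 719 · 733 = 527027.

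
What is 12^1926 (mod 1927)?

12^1 ≡ 12 (mod 1927)
12^2 ≡ 12^2 = 144 ≡ 144 (mod 1927)
12^4 ≡ 144^2 = 20736 ≡ 1466 (mod 1927)
12^8 ≡ 1466^2 = 2149156 ≡ 551 (mod 1927)
12^16 ≡ 551^2 = 303601 ≡ 1062 (mod 1927)
12^32 ≡ 1062^2 = 1127844 ≡ 549 (mod 1927)
12^64 ≡ 549^2 = 301401 ≡ 789 (mod 1927)
12^128 ≡ 789^2 = 622521 ≡ 100 (mod 1927)
12^256 ≡ 100^2 = 10000 ≡ 365 (mod 1927)
12^512 ≡ 365^2 = 133225 ≡ 262 (mod 1927)
12^1024 ≡ 262^2 = 68644 ≡ 1199 (mod 1927)
1926 = 1024 + 512 + 256 + 128 + 4 + 2 in binary powers of 2.
So 12^1926 ≡ 1199 · 262 · 365 · 100 · 1466 · 144 ≡ 1840 (mod 1927).
Since 1840 ≠ 1, base 12 is a Fermat witness: 1927 is composite.

1840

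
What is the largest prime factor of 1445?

1445 = 5 · 289
289 = 17 · 17
17 = 17 · 1
So 1445 = 5 · 17^2; the largest prime factor is 17.

17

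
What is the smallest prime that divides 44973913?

44973913 is odd.
Digit sum 40, not divisible by 3.
Ends in 3: not divisible by 5.
7: 44973913 = 7·6424844 + 5
11: 44973913 = 11·4088537 + 6
13: 44973913 = 13·3459531 + 10
17: 44973913 = 17·2645524 + 5
19: 44973913 = 19·2367048 + 1
23: 44973913 = 23·1955387 + 12
29: 44973913 = 29·1550824 + 17
31: 44973913 = 31·1450771 + 12
37: 44973913 = 37·1215511 + 6
41: 44973913 = 41·1096924 + 29
43: 44973913 = 43·1045904 + 41
47: 44973913 = 47·956891 + 36
53: 44973913 = 53·848564 + 21
59: 44973913 = 59·762269 + 42
61: 44973913 = 61·737277 + 16
67: 44973913 = 67·671252 + 29
71: 44973913 = 71·633435 + 28
73: 44973913 = 73·616081

73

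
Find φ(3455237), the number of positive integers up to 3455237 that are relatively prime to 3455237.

Factor: 3455237 = 97 · 179 · 199.
φ(3455237) = (97−1) · (179−1) · (199−1) = 96 · 178 · 198 = 3383424.

3383424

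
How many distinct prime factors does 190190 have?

190190 = 2 · 95095
95095 = 5 · 19019
19019 = 7 · 2717
2717 = 11 · 247
247 = 13 · 19
190190 = 2 · 5 · 7 · 11 · 13 · 19, which has 6 distinct prime factors.

6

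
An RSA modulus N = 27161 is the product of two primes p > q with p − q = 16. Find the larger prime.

Since p = q + 16, we have 27161 = q(q + 16), so q² + 16q − 27161 = 0.
Discriminant: 16² + 4·27161 = 256 + 108644 = 108900; √108900 = 330.
q = (−16 + 330)/2 = 157, and p = q + 16 = 173.
Check: 157 · 173 = 27161.

173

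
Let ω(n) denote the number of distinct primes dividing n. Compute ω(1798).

3

1798 = 2 · 899
899 = 29 · 31
1798 = 2 · 29 · 31, which has 3 distinct prime factors.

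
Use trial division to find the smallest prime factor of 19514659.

19514659 is odd.
Digit sum 40, not divisible by 3.
Ends in 9: not divisible by 5.
7: 19514659 = 7·2787808 + 3
11: 19514659 = 11·1774059 + 10
13: 19514659 = 13·1501127 + 8
17: 19514659 = 17·1147921 + 2
19: 19514659 = 19·1027087 + 6
23: 19514659 = 23·848463 + 10
29: 19514659 = 29·672919 + 8
31: 19514659 = 31·629505 + 4
37: 19514659 = 37·527423 + 8
41: 19514659 = 41·475967 + 12
43: 19514659 = 43·453829 + 12
47: 19514659 = 47·415205 + 24
53: 19514659 = 53·368201 + 6
59: 19514659 = 59·330756 + 55
61: 19514659 = 61·319912 + 27
67: 19514659 = 67·291263 + 38
71: 19514659 = 71·274854 + 25
73: 19514659 = 73·267324 + 7
79: 19514659 = 79·247021

79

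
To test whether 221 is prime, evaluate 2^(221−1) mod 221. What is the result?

2^1 ≡ 2 (mod 221)
2^2 ≡ 2^2 = 4 ≡ 4 (mod 221)
2^4 ≡ 4^2 = 16 ≡ 16 (mod 221)
2^8 ≡ 16^2 = 256 ≡ 35 (mod 221)
2^16 ≡ 35^2 = 1225 ≡ 120 (mod 221)
2^32 ≡ 120^2 = 14400 ≡ 35 (mod 221)
2^64 ≡ 35^2 = 1225 ≡ 120 (mod 221)
2^128 ≡ 120^2 = 14400 ≡ 35 (mod 221)
220 = 128 + 64 + 16 + 8 + 4 in binary powers of 2.
So 2^220 ≡ 35 · 120 · 120 · 35 · 16 ≡ 16 (mod 221).
Since 16 ≠ 1, base 2 is a Fermat witness: 221 is composite.

16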